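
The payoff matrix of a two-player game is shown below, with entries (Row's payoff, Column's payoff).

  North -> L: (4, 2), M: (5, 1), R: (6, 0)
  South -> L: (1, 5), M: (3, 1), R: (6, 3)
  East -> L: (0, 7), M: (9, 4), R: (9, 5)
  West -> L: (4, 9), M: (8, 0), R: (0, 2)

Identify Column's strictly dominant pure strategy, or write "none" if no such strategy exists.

L

L vs M: North: 2>1, South: 5>1, East: 7>4, West: 9>0.
L vs R: North: 2>0, South: 5>3, East: 7>5, West: 9>2.
L strictly beats every other strategy against every opponent action, so it is strictly dominant.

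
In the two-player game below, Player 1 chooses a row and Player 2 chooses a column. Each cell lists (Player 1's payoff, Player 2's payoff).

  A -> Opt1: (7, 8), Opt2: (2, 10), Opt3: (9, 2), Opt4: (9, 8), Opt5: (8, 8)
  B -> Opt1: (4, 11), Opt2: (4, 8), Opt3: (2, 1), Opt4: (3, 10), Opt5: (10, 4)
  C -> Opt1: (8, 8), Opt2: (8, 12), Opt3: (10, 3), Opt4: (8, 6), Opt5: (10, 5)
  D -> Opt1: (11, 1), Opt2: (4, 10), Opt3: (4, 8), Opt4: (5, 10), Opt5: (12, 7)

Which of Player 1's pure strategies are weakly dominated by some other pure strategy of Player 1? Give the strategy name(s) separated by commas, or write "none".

A: no other strategy beats it everywhere (B at Opt1 (7>4); C at Opt4 (9>8); D at Opt3 (9>4)).
B: dominated, since C does at least as well everywhere (Opt1: 8>4, Opt2: 8>4, Opt3: 10>2, Opt4: 8>3, Opt5: 10=10).
Nothing dominates C: A at Opt1 (8>7); B at Opt1 (8>4); D at Opt2 (8>4).
D is not dominated — it holds its own against A at Opt1 (11>7); B at Opt1 (11>4); C at Opt1 (11>8).

B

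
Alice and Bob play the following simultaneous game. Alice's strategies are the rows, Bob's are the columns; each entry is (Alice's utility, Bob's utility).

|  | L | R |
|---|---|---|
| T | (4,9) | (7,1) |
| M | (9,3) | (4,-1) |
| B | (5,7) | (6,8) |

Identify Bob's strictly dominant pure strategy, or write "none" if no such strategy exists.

L fails to dominate R at B (7<8).
R fails to dominate L at T (1<9).
No single strategy dominates all the others.

none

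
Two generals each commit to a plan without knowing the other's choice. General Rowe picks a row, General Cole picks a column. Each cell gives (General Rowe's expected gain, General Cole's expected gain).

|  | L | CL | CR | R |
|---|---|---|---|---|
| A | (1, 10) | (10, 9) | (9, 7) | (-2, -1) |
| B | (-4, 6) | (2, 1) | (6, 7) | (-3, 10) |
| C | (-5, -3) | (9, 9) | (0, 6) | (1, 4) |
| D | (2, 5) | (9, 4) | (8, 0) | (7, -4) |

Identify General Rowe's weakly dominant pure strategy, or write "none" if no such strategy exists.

A fails to dominate C at R (-2<1).
B fails to dominate A at L (-4<1).
C fails to dominate A at L (-5<1).
D fails to dominate A at CL (9<10).
No single strategy dominates all the others.

none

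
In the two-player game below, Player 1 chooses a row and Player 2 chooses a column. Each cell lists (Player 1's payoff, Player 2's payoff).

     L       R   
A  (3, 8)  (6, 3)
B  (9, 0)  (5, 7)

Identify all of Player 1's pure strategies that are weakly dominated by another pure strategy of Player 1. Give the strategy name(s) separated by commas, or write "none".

none

A: no other strategy beats it everywhere (B at R (6>5)).
B is not dominated — it holds its own against A at L (9>3).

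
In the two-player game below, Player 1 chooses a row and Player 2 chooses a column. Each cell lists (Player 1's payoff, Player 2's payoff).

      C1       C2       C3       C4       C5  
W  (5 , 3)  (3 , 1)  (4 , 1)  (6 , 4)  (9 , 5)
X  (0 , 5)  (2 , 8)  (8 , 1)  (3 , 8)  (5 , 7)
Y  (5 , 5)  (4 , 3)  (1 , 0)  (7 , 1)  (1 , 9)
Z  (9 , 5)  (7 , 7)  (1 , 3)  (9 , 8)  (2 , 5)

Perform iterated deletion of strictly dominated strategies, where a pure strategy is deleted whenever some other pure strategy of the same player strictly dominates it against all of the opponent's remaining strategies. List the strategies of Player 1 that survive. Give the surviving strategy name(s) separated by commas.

For Player 2, C1 strictly dominates C3 on the remaining rows (W: 3>1, X: 5>1, Y: 5>0, Z: 5>3); eliminate C3.
Row X is eliminated: W beats it against every remaining column (C1: 5>0, C2: 3>2, C4: 6>3, C5: 9>5).
For Player 1, Z strictly dominates Y on the remaining columns (C1: 9>5, C2: 7>4, C4: 9>7, C5: 2>1); eliminate Y.
For Player 2, C4 strictly dominates C1 on the remaining rows (W: 4>3, Z: 8>5); eliminate C1.
For Player 2, C4 strictly dominates C2 on the remaining rows (W: 4>1, Z: 8>7); eliminate C2.
Among the remaining strategies, none is strictly dominated by another pure strategy of the same player, so the elimination stops.
Surviving strategies — Player 1: {W, Z}; Player 2: {C4, C5}.

W, Z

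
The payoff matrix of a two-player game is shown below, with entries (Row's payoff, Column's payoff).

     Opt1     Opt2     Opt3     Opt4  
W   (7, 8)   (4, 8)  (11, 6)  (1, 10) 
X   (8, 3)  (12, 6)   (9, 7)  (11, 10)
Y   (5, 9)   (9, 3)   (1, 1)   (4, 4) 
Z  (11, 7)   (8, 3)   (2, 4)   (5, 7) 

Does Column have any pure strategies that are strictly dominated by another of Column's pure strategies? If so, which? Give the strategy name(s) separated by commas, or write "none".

Opt2, Opt3

Opt1 is not dominated — it holds its own against Opt2 at W (8=8); Opt3 at W (8>6); Opt4 at Y (9>4).
Opt2 is strictly dominated by Opt4 (W: 10>8, X: 10>6, Y: 4>3, Z: 7>3).
Opt3 is strictly dominated by Opt4 (W: 10>6, X: 10>7, Y: 4>1, Z: 7>4).
Nothing dominates Opt4: Opt1 at W (10>8); Opt2 at W (10>8); Opt3 at W (10>6).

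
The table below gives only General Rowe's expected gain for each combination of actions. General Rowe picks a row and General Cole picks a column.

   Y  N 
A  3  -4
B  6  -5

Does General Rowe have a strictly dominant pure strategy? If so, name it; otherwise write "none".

none

A fails to dominate B at Y (3<6).
B fails to dominate A at N (-5<-4).
No single strategy dominates all the others.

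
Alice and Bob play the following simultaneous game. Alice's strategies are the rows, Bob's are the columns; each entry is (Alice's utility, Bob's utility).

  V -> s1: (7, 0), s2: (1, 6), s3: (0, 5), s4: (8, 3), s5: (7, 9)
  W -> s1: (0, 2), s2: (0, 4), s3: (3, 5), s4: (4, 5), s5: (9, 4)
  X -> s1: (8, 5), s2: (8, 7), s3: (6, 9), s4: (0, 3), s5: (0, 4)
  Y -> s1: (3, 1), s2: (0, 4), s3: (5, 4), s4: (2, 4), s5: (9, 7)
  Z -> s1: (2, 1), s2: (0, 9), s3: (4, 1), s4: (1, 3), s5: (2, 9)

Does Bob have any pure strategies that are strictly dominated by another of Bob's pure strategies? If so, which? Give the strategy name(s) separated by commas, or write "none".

s1: dominated, since s2 does at least as well everywhere (V: 6>0, W: 4>2, X: 7>5, Y: 4>1, Z: 9>1).
s2 is not dominated — it holds its own against s1 at V (6>0); s3 at V (6>5); s4 at V (6>3); s5 at W (4=4).
s3 is not dominated — it holds its own against s1 at V (5>0); s2 at W (5>4); s4 at V (5>3); s5 at W (5>4).
s4: no other strategy beats it everywhere (s1 at V (3>0); s2 at W (5>4); s3 at W (5=5); s5 at W (5>4)).
s5: no other strategy beats it everywhere (s1 at V (9>0); s2 at V (9>6); s3 at V (9>5); s4 at V (9>3)).

s1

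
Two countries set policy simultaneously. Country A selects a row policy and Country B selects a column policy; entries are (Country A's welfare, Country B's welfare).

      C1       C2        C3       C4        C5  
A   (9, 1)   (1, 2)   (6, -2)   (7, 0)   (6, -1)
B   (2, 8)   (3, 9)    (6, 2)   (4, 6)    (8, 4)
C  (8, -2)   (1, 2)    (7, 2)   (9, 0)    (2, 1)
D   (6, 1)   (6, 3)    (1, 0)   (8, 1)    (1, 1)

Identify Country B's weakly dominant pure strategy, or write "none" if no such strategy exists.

C2 vs C1: A: 2>1, B: 9>8, C: 2>-2, D: 3>1.
C2 vs C3: A: 2>-2, B: 9>2, C: 2=2, D: 3>0.
C2 vs C4: A: 2>0, B: 9>6, C: 2>0, D: 3>1.
C2 vs C5: A: 2>-1, B: 9>4, C: 2>1, D: 3>1.
C2 is at least as good as every other strategy against every opponent action, so it is weakly dominant.

C2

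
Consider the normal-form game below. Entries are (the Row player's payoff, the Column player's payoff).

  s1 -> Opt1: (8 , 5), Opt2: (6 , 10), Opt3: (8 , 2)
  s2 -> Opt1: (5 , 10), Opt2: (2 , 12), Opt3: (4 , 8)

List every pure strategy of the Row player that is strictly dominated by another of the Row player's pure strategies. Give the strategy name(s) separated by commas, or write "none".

s2

s1 is not dominated — it holds its own against s2 at Opt1 (8>5).
s2 is strictly dominated by s1 (Opt1: 8>5, Opt2: 6>2, Opt3: 8>4).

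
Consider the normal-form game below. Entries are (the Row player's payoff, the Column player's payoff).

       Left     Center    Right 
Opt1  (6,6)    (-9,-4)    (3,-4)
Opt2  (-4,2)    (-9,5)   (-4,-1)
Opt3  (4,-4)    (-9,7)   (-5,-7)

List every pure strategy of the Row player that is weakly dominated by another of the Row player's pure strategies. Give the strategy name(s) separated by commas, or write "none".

Opt1: no other strategy beats it everywhere (Opt2 at Left (6>-4); Opt3 at Left (6>4)).
Opt2: dominated, since Opt1 does at least as well everywhere (Left: 6>-4, Center: -9=-9, Right: 3>-4).
Opt3: dominated, since Opt1 does at least as well everywhere (Left: 6>4, Center: -9=-9, Right: 3>-5).

Opt2, Opt3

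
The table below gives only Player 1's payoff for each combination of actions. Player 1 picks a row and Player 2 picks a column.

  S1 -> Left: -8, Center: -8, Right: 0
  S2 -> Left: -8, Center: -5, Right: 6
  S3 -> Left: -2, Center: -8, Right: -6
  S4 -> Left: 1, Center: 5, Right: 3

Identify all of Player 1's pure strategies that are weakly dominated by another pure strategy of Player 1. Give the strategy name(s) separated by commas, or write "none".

S1 is weakly dominated by S2 (Left: -8=-8, Center: -5>-8, Right: 6>0).
S2 is not dominated — it holds its own against S1 at Center (-5>-8); S3 at Center (-5>-8); S4 at Right (6>3).
S3: dominated, since S4 does at least as well everywhere (Left: 1>-2, Center: 5>-8, Right: 3>-6).
Nothing dominates S4: S1 at Left (1>-8); S2 at Left (1>-8); S3 at Left (1>-2).

S1, S3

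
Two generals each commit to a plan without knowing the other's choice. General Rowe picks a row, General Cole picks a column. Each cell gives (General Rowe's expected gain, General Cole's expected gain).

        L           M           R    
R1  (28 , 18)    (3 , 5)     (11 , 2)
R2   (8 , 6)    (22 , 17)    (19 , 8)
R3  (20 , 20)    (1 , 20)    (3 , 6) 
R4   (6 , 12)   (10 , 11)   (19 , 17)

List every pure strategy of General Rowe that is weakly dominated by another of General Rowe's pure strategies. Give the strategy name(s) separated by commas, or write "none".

R1 is not dominated — it holds its own against R2 at L (28>8); R3 at L (28>20); R4 at L (28>6).
Nothing dominates R2: R1 at M (22>3); R3 at M (22>1); R4 at L (8>6).
R3: dominated, since R1 does at least as well everywhere (L: 28>20, M: 3>1, R: 11>3).
R4: dominated, since R2 does at least as well everywhere (L: 8>6, M: 22>10, R: 19=19).

R3, R4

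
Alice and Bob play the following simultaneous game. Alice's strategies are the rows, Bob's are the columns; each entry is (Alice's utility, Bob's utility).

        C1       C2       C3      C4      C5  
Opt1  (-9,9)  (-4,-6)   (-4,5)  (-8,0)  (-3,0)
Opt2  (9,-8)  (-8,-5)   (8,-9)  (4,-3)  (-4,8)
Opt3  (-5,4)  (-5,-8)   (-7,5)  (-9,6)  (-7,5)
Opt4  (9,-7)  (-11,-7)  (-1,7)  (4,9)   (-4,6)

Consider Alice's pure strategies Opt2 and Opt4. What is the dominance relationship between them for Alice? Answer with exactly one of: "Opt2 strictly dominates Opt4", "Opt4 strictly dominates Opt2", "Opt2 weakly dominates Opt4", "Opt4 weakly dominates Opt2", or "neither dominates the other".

Opt2's payoffs vs Opt4's, by Bob's action — C1: 9=9, C2: -8>-11, C3: 8>-1, C4: 4=4, C5: -4=-4.
Opt2 is at least as good everywhere and strictly better somewhere (tied only at C1, C4, C5), so Opt2 weakly but not strictly dominates Opt4.

Opt2 weakly dominates Opt4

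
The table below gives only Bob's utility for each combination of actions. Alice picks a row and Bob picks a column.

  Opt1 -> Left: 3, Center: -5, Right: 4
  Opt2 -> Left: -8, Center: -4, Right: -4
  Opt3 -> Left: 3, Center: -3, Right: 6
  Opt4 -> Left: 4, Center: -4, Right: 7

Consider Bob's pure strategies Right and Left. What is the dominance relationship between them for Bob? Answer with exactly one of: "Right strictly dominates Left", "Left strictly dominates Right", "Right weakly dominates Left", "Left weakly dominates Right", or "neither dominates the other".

Compare Right to Left across each opponent action: Opt1: 4>3, Opt2: -4>-8, Opt3: 6>3, Opt4: 7>4.
Right gives a strictly higher payoff against each opponent action, so Right strictly dominates Left.

Right strictly dominates Left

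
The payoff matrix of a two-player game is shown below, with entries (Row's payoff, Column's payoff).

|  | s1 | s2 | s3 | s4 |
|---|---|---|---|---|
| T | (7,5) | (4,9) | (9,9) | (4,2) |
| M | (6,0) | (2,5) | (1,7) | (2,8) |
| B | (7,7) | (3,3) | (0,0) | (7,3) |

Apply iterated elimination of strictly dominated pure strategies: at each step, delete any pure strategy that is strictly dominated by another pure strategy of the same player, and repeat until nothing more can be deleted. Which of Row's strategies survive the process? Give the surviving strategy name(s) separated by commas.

For Row, T strictly dominates M on the remaining columns (s1: 7>6, s2: 4>2, s3: 9>1, s4: 4>2); eliminate M.
Column s4 is eliminated: s1 beats it against every remaining row (T: 5>2, B: 7>3).
Among the remaining strategies, none is strictly dominated by another pure strategy of the same player, so the elimination stops.
Surviving strategies — Row: {T, B}; Column: {s1, s2, s3}.

T, B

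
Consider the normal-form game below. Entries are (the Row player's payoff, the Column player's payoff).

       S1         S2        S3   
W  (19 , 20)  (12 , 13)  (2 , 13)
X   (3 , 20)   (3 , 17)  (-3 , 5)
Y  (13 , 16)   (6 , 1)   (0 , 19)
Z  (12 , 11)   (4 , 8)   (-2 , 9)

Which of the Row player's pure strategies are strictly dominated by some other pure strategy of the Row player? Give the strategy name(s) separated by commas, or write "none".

Nothing dominates W: X at S1 (19>3); Y at S1 (19>13); Z at S1 (19>12).
W strictly dominates X — S1: 19>3, S2: 12>3, S3: 2>-3.
Y is strictly dominated by W (S1: 19>13, S2: 12>6, S3: 2>0).
W strictly dominates Z — S1: 19>12, S2: 12>4, S3: 2>-2.

X, Y, Z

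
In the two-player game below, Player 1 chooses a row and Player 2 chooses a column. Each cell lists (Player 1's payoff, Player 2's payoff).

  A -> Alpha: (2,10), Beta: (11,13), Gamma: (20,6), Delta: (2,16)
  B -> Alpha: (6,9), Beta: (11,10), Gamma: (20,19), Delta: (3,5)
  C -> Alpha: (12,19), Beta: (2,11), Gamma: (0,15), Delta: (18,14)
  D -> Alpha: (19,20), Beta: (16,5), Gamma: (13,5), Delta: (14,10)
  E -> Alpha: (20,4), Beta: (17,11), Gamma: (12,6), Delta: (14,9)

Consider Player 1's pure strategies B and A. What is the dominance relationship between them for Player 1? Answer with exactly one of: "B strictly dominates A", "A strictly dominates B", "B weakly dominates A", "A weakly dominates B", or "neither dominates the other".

B's payoffs vs A's, by Player 2's action — Alpha: 6>2, Beta: 11=11, Gamma: 20=20, Delta: 3>2.
B is at least as good everywhere and strictly better somewhere (tied only at Beta, Gamma), so B weakly but not strictly dominates A.

B weakly dominates A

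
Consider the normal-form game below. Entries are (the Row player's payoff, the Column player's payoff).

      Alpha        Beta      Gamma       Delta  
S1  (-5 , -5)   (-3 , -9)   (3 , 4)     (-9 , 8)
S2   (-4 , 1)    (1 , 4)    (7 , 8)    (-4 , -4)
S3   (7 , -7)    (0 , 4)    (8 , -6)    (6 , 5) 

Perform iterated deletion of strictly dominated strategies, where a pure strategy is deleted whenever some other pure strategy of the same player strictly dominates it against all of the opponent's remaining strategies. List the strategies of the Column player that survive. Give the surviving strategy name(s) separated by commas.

Beta, Gamma, Delta

For the Row player, S2 strictly dominates S1 on the remaining columns (Alpha: -4>-5, Beta: 1>-3, Gamma: 7>3, Delta: -4>-9); eliminate S1.
Column Alpha is eliminated: Beta beats it against every remaining row (S2: 4>1, S3: 4>-7).
Among the remaining strategies, none is strictly dominated by another pure strategy of the same player, so the elimination stops.
Surviving strategies — the Row player: {S2, S3}; the Column player: {Beta, Gamma, Delta}.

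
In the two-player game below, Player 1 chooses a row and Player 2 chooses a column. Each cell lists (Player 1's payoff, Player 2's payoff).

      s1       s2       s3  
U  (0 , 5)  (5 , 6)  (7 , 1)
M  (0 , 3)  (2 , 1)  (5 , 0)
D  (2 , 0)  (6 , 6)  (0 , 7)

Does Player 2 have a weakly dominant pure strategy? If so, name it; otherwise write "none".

none

s1 fails to dominate s2 at U (5<6).
s2 fails to dominate s1 at M (1<3).
s3 fails to dominate s1 at U (1<5).
No single strategy dominates all the others.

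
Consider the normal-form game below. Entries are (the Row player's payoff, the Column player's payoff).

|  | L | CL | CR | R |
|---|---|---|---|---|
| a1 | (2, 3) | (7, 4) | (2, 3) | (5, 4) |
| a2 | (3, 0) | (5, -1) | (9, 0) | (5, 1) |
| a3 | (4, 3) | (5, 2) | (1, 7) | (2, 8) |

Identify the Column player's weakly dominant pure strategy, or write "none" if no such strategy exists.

R vs L: a1: 4>3, a2: 1>0, a3: 8>3.
R vs CL: a1: 4=4, a2: 1>-1, a3: 8>2.
R vs CR: a1: 4>3, a2: 1>0, a3: 8>7.
R is at least as good as every other strategy against every opponent action, so it is weakly dominant.

R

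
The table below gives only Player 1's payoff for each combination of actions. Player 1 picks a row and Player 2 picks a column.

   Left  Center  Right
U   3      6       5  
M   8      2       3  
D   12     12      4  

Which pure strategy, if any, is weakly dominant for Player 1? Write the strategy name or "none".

none

U fails to dominate M at Left (3<8).
M fails to dominate U at Center (2<6).
D fails to dominate U at Right (4<5).
No single strategy dominates all the others.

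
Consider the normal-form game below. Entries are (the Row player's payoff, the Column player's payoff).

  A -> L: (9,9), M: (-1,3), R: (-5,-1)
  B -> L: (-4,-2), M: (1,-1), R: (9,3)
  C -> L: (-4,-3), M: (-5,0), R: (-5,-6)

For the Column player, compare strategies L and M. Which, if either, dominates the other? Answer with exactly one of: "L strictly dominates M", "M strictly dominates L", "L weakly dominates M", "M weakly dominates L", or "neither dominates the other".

Compare L to M across every action of the Row player: A: 9>3, B: -2<-1, C: -3<0.
L does better at A but worse at B, C; neither strategy dominates the other.

neither dominates the other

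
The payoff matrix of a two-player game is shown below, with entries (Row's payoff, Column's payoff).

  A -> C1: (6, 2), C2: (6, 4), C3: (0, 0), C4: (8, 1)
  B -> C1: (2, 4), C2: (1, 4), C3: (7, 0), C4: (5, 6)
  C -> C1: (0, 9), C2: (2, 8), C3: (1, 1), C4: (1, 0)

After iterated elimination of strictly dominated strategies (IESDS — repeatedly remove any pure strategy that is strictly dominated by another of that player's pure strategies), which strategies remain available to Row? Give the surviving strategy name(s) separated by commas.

A

For Column, C1 strictly dominates C3 on the remaining rows (A: 2>0, B: 4>0, C: 9>1); eliminate C3.
Row's strategy B is strictly dominated by A (C1: 6>2, C2: 6>1, C4: 8>5) and is removed.
For Row, A strictly dominates C on the remaining columns (C1: 6>0, C2: 6>2, C4: 8>1); eliminate C.
Column C1 is eliminated: C2 beats it against every remaining row (A: 4>2).
For Column, C2 strictly dominates C4 on the remaining rows (A: 4>1); eliminate C4.
Among the remaining strategies, none is strictly dominated by another pure strategy of the same player, so the elimination stops.
Surviving strategies — Row: {A}; Column: {C2}.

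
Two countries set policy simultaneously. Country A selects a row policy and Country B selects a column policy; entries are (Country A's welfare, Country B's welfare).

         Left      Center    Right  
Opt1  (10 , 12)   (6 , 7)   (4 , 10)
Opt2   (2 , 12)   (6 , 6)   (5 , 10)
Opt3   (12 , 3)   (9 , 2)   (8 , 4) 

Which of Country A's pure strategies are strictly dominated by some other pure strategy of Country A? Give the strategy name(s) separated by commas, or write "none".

Opt1, Opt2

Opt3 strictly dominates Opt1 — Left: 12>10, Center: 9>6, Right: 8>4.
Opt3 strictly dominates Opt2 — Left: 12>2, Center: 9>6, Right: 8>5.
Nothing dominates Opt3: Opt1 at Left (12>10); Opt2 at Left (12>2).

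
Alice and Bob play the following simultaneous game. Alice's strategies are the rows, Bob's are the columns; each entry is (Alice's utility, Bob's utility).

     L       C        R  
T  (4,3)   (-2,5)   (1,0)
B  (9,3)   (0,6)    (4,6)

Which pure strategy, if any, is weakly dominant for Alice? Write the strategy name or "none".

B vs T: L: 9>4, C: 0>-2, R: 4>1.
B is at least as good as every other strategy against every opponent action, so it is weakly dominant.

B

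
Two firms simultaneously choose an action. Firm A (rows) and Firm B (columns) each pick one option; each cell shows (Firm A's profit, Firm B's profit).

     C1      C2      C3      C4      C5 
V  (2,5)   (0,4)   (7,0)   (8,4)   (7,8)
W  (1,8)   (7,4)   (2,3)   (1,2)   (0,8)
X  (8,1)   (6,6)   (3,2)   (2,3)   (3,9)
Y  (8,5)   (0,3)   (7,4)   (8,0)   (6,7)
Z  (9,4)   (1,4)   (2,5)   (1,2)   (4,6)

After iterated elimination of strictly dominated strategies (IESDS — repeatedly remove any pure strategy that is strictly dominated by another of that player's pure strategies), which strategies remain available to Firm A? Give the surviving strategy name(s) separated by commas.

V

For Firm B, C5 strictly dominates C2 on the remaining rows (V: 8>4, W: 8>4, X: 9>6, Y: 7>3, Z: 6>4); eliminate C2.
Row W is eliminated: V beats it against every remaining column (C1: 2>1, C3: 7>2, C4: 8>1, C5: 7>0).
Column C1 is eliminated: C5 beats it against every remaining row (V: 8>5, X: 9>1, Y: 7>5, Z: 6>4).
For Firm A, V strictly dominates X on the remaining columns (C3: 7>3, C4: 8>2, C5: 7>3); eliminate X.
Row Z is eliminated: V beats it against every remaining column (C3: 7>2, C4: 8>1, C5: 7>4).
Firm B's strategy C3 is strictly dominated by C5 (V: 8>0, Y: 7>4) and is removed.
Firm B's strategy C4 is strictly dominated by C5 (V: 8>4, Y: 7>0) and is removed.
Row Y is eliminated: V beats it against every remaining column (C5: 7>6).
Among the remaining strategies, none is strictly dominated by another pure strategy of the same player, so the elimination stops.
Surviving strategies — Firm A: {V}; Firm B: {C5}.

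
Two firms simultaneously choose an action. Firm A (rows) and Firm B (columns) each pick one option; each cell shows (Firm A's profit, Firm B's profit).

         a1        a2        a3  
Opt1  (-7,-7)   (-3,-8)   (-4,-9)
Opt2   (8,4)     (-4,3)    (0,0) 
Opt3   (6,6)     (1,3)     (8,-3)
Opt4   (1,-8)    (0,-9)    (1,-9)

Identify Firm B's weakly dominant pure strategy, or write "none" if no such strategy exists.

a1

a1 vs a2: Opt1: -7>-8, Opt2: 4>3, Opt3: 6>3, Opt4: -8>-9.
a1 vs a3: Opt1: -7>-9, Opt2: 4>0, Opt3: 6>-3, Opt4: -8>-9.
a1 is at least as good as every other strategy against every opponent action, so it is weakly dominant.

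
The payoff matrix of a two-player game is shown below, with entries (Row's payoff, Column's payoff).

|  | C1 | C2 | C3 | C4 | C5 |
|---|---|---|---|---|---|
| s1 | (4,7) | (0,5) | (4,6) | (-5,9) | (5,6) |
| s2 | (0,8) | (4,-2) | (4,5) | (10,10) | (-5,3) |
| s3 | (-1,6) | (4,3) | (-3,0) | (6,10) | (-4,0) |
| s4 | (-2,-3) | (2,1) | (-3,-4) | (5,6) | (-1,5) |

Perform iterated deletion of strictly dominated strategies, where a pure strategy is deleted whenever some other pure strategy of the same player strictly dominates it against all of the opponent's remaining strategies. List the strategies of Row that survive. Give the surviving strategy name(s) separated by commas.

s2

Column C1 is eliminated: C4 beats it against every remaining row (s1: 9>7, s2: 10>8, s3: 10>6, s4: 6>-3).
Column's strategy C2 is strictly dominated by C4 (s1: 9>5, s2: 10>-2, s3: 10>3, s4: 6>1) and is removed.
For Column, C4 strictly dominates C3 on the remaining rows (s1: 9>6, s2: 10>5, s3: 10>0, s4: 6>-4); eliminate C3.
Column's strategy C5 is strictly dominated by C4 (s1: 9>6, s2: 10>3, s3: 10>0, s4: 6>5) and is removed.
For Row, s2 strictly dominates s1 on the remaining columns (C4: 10>-5); eliminate s1.
Row's strategy s3 is strictly dominated by s2 (C4: 10>6) and is removed.
Row's strategy s4 is strictly dominated by s2 (C4: 10>5) and is removed.
Among the remaining strategies, none is strictly dominated by another pure strategy of the same player, so the elimination stops.
Surviving strategies — Row: {s2}; Column: {C4}.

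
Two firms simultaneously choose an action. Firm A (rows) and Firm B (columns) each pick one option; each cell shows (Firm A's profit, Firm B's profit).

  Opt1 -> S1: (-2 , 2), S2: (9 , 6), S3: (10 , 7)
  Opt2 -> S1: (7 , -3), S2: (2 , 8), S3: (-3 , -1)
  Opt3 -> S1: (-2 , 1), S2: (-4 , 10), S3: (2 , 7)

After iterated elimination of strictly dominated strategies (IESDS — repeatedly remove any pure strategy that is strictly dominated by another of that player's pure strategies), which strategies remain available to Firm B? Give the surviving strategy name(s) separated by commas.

S3

Column S1 is eliminated: S2 beats it against every remaining row (Opt1: 6>2, Opt2: 8>-3, Opt3: 10>1).
Firm A's strategy Opt2 is strictly dominated by Opt1 (S2: 9>2, S3: 10>-3) and is removed.
For Firm A, Opt1 strictly dominates Opt3 on the remaining columns (S2: 9>-4, S3: 10>2); eliminate Opt3.
Column S2 is eliminated: S3 beats it against every remaining row (Opt1: 7>6).
Among the remaining strategies, none is strictly dominated by another pure strategy of the same player, so the elimination stops.
Surviving strategies — Firm A: {Opt1}; Firm B: {S3}.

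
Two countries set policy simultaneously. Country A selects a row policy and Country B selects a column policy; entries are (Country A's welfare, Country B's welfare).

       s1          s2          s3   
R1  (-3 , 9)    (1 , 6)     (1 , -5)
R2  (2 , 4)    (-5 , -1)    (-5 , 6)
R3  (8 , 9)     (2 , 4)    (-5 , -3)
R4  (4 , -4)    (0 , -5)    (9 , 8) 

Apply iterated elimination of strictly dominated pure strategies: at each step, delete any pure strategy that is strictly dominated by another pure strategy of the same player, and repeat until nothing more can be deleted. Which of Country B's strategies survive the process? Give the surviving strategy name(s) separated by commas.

Country A's strategy R2 is strictly dominated by R4 (s1: 4>2, s2: 0>-5, s3: 9>-5) and is removed.
Country B's strategy s2 is strictly dominated by s1 (R1: 9>6, R3: 9>4, R4: -4>-5) and is removed.
For Country A, R4 strictly dominates R1 on the remaining columns (s1: 4>-3, s3: 9>1); eliminate R1.
Among the remaining strategies, none is strictly dominated by another pure strategy of the same player, so the elimination stops.
Surviving strategies — Country A: {R3, R4}; Country B: {s1, s3}.

s1, s3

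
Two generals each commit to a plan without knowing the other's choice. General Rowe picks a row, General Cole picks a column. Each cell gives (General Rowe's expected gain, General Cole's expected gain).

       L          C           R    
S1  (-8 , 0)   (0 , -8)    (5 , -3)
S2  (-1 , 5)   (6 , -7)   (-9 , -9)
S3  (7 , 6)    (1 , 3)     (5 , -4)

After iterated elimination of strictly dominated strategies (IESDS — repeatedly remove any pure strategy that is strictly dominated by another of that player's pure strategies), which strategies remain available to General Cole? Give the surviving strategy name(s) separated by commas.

L

For General Cole, L strictly dominates C on the remaining rows (S1: 0>-8, S2: 5>-7, S3: 6>3); eliminate C.
For General Rowe, S3 strictly dominates S2 on the remaining columns (L: 7>-1, R: 5>-9); eliminate S2.
General Cole's strategy R is strictly dominated by L (S1: 0>-3, S3: 6>-4) and is removed.
Row S1 is eliminated: S3 beats it against every remaining column (L: 7>-8).
Among the remaining strategies, none is strictly dominated by another pure strategy of the same player, so the elimination stops.
Surviving strategies — General Rowe: {S3}; General Cole: {L}.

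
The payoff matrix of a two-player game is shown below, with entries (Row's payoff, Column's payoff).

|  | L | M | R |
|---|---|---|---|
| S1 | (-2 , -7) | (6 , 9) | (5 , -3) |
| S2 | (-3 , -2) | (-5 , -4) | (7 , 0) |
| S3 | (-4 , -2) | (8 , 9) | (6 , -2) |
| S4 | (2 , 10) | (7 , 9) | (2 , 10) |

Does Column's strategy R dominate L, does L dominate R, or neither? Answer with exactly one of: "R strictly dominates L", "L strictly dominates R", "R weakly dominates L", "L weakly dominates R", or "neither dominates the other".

Compare R to L across every action of Row: S1: -3>-7, S2: 0>-2, S3: -2=-2, S4: 10=10.
R is at least as good everywhere and strictly better somewhere (tied only at S3, S4), so R weakly but not strictly dominates L.

R weakly dominates L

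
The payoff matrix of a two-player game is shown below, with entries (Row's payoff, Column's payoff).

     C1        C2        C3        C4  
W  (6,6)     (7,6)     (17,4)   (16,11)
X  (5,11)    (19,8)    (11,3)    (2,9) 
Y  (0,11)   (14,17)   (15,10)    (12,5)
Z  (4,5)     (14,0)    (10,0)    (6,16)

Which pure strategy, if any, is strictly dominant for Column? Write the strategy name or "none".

none

C1 fails to dominate C2 at W (6=6).
C2 fails to dominate C1 at W (6=6).
C3 fails to dominate C1 at W (4<6).
C4 fails to dominate C1 at X (9<11).
No single strategy dominates all the others.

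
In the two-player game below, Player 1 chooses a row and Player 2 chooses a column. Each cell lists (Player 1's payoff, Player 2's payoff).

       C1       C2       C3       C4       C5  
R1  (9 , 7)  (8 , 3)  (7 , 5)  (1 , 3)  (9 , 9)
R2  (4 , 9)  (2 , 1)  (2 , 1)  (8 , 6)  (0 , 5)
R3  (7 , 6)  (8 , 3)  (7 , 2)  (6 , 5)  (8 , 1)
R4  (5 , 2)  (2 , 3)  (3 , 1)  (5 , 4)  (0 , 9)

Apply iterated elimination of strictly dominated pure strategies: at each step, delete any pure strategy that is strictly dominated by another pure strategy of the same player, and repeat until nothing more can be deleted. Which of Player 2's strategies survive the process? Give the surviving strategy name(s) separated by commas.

Player 1's strategy R4 is strictly dominated by R3 (C1: 7>5, C2: 8>2, C3: 7>3, C4: 6>5, C5: 8>0) and is removed.
Player 2's strategy C2 is strictly dominated by C1 (R1: 7>3, R2: 9>1, R3: 6>3) and is removed.
For Player 2, C1 strictly dominates C3 on the remaining rows (R1: 7>5, R2: 9>1, R3: 6>2); eliminate C3.
Column C4 is eliminated: C1 beats it against every remaining row (R1: 7>3, R2: 9>6, R3: 6>5).
Player 1's strategy R2 is strictly dominated by R1 (C1: 9>4, C5: 9>0) and is removed.
Row R3 is eliminated: R1 beats it against every remaining column (C1: 9>7, C5: 9>8).
Player 2's strategy C1 is strictly dominated by C5 (R1: 9>7) and is removed.
Among the remaining strategies, none is strictly dominated by another pure strategy of the same player, so the elimination stops.
Surviving strategies — Player 1: {R1}; Player 2: {C5}.

C5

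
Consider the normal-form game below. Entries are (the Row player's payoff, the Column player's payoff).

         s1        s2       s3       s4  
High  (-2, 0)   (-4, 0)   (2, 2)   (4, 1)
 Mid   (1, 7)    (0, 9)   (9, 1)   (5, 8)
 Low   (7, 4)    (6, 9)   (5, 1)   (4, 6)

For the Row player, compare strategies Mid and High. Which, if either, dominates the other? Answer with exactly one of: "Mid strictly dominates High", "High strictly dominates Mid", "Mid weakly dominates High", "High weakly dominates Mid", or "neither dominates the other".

Compare Mid to High across each choice by the Column player: s1: 1>-2, s2: 0>-4, s3: 9>2, s4: 5>4.
Mid gives a strictly higher payoff against each choice by the Column player, so Mid strictly dominates High.

Mid strictly dominates High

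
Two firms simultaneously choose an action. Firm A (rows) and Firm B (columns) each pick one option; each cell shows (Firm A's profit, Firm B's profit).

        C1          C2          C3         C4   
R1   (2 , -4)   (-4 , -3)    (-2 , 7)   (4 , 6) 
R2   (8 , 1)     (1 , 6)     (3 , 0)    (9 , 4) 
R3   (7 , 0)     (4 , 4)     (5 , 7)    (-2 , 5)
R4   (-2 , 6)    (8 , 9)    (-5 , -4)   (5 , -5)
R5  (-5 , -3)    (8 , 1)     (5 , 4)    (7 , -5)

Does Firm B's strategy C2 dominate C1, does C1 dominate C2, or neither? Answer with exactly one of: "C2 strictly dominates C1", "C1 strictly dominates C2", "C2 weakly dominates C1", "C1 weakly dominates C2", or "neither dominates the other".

C2 strictly dominates C1

Compare C2 to C1 across each choice by Firm A: R1: -3>-4, R2: 6>1, R3: 4>0, R4: 9>6, R5: 1>-3.
C2 gives a strictly higher payoff against each choice by Firm A, so C2 strictly dominates C1.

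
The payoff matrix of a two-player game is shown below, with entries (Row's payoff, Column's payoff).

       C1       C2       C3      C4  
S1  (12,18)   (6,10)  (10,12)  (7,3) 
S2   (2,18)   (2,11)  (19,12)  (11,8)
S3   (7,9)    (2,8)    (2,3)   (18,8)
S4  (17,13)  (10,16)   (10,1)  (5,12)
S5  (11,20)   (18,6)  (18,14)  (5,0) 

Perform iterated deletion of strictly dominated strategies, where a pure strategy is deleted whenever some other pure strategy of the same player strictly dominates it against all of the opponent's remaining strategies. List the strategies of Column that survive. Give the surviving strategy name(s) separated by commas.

C1, C2

For Column, C1 strictly dominates C3 on the remaining rows (S1: 18>12, S2: 18>12, S3: 9>3, S4: 13>1, S5: 20>14); eliminate C3.
For Column, C1 strictly dominates C4 on the remaining rows (S1: 18>3, S2: 18>8, S3: 9>8, S4: 13>12, S5: 20>0); eliminate C4.
Row's strategy S1 is strictly dominated by S4 (C1: 17>12, C2: 10>6) and is removed.
Row S2 is eliminated: S4 beats it against every remaining column (C1: 17>2, C2: 10>2).
For Row, S4 strictly dominates S3 on the remaining columns (C1: 17>7, C2: 10>2); eliminate S3.
Among the remaining strategies, none is strictly dominated by another pure strategy of the same player, so the elimination stops.
Surviving strategies — Row: {S4, S5}; Column: {C1, C2}.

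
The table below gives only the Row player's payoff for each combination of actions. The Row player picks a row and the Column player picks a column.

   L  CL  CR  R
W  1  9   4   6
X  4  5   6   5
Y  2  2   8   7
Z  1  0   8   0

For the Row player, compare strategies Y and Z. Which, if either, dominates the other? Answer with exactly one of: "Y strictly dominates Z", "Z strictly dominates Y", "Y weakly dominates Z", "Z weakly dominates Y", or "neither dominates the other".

Compare Y to Z across each choice by the Column player: L: 2>1, CL: 2>0, CR: 8=8, R: 7>0.
Y is at least as good everywhere and strictly better somewhere (tied only at CR), so Y weakly but not strictly dominates Z.

Y weakly dominates Z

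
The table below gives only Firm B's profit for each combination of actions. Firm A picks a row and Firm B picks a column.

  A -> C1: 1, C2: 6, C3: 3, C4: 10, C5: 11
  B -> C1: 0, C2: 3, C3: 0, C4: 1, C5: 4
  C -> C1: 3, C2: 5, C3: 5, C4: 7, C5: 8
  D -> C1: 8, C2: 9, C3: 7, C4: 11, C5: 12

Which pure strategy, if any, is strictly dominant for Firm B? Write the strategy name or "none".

C5 vs C1: A: 11>1, B: 4>0, C: 8>3, D: 12>8.
C5 vs C2: A: 11>6, B: 4>3, C: 8>5, D: 12>9.
C5 vs C3: A: 11>3, B: 4>0, C: 8>5, D: 12>7.
C5 vs C4: A: 11>10, B: 4>1, C: 8>7, D: 12>11.
C5 strictly beats every other strategy against every opponent action, so it is strictly dominant.

C5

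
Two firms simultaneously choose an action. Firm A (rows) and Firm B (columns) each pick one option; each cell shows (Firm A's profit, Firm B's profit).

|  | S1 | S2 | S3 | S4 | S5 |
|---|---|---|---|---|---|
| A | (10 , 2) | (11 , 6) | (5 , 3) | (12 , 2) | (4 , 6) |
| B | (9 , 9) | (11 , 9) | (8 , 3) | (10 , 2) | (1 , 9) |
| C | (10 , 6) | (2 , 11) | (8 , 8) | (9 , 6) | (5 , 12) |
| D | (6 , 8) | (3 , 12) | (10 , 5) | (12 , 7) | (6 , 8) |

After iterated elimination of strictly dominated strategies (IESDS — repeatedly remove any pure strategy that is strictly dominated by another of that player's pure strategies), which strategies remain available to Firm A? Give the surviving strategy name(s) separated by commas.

A, B, C, D

Firm B's strategy S3 is strictly dominated by S2 (A: 6>3, B: 9>3, C: 11>8, D: 12>5) and is removed.
Firm B's strategy S4 is strictly dominated by S2 (A: 6>2, B: 9>2, C: 11>6, D: 12>7) and is removed.
Among the remaining strategies, none is strictly dominated by another pure strategy of the same player, so the elimination stops.
Surviving strategies — Firm A: {A, B, C, D}; Firm B: {S1, S2, S5}.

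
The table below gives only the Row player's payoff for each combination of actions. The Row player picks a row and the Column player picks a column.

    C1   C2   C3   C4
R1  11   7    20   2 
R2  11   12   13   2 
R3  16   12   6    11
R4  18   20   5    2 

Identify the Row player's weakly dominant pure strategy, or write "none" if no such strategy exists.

R1 fails to dominate R2 at C2 (7<12).
R2 fails to dominate R1 at C3 (13<20).
R3 fails to dominate R1 at C3 (6<20).
R4 fails to dominate R1 at C3 (5<20).
No single strategy dominates all the others.

none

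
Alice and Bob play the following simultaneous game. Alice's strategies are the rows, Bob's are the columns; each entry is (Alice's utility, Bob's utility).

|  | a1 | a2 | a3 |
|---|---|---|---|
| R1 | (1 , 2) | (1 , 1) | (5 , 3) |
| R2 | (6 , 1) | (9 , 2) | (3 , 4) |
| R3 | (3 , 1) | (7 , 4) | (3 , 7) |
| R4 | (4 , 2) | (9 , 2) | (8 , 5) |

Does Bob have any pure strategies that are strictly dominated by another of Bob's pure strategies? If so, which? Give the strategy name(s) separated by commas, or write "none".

a1, a2

a1 is strictly dominated by a3 (R1: 3>2, R2: 4>1, R3: 7>1, R4: 5>2).
a2: dominated, since a3 does at least as well everywhere (R1: 3>1, R2: 4>2, R3: 7>4, R4: 5>2).
a3 is not dominated — it holds its own against a1 at R1 (3>2); a2 at R1 (3>1).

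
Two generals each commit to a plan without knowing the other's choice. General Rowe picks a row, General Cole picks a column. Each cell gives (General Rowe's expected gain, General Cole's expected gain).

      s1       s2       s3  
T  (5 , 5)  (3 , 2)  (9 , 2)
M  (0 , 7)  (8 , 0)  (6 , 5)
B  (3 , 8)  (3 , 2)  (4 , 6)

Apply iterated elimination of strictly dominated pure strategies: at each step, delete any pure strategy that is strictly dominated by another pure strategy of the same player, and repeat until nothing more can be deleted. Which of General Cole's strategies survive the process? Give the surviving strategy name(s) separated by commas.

s1

For General Cole, s1 strictly dominates s2 on the remaining rows (T: 5>2, M: 7>0, B: 8>2); eliminate s2.
For General Rowe, T strictly dominates M on the remaining columns (s1: 5>0, s3: 9>6); eliminate M.
General Rowe's strategy B is strictly dominated by T (s1: 5>3, s3: 9>4) and is removed.
For General Cole, s1 strictly dominates s3 on the remaining rows (T: 5>2); eliminate s3.
Among the remaining strategies, none is strictly dominated by another pure strategy of the same player, so the elimination stops.
Surviving strategies — General Rowe: {T}; General Cole: {s1}.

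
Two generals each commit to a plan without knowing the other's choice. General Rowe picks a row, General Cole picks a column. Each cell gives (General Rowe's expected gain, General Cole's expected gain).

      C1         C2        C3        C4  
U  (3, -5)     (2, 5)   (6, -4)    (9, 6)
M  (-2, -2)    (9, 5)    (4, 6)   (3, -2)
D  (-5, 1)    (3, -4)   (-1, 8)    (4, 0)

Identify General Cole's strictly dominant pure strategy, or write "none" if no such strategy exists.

none

C1 fails to dominate C2 at U (-5<5).
C2 fails to dominate C1 at D (-4<1).
C3 fails to dominate C2 at U (-4<5).
C4 fails to dominate C1 at M (-2=-2).
No single strategy dominates all the others.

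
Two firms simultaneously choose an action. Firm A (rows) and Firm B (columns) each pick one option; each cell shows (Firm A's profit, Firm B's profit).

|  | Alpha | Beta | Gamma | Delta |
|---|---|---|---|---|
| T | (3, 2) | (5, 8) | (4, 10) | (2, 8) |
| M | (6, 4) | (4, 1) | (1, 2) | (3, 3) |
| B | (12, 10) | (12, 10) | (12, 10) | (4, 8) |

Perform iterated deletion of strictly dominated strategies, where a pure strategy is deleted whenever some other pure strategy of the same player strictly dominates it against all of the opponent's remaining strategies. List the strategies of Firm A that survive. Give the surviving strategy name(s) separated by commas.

Row T is eliminated: B beats it against every remaining column (Alpha: 12>3, Beta: 12>5, Gamma: 12>4, Delta: 4>2).
Firm A's strategy M is strictly dominated by B (Alpha: 12>6, Beta: 12>4, Gamma: 12>1, Delta: 4>3) and is removed.
Firm B's strategy Delta is strictly dominated by Alpha (B: 10>8) and is removed.
Among the remaining strategies, none is strictly dominated by another pure strategy of the same player, so the elimination stops.
Surviving strategies — Firm A: {B}; Firm B: {Alpha, Beta, Gamma}.

B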